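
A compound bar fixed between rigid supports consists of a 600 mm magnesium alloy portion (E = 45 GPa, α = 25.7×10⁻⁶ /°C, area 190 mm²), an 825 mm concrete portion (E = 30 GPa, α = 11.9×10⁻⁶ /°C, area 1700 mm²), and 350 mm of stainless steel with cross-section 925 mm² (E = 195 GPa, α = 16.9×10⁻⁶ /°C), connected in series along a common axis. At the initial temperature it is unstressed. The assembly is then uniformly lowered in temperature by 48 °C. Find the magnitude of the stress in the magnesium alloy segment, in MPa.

With the walls removed the bar would change length by δ_free = Σ αᵢΔT Lᵢ = 25.7×10⁻⁶×48×600 + 11.9×10⁻⁶×48×825 + 16.9×10⁻⁶×48×350 = 1.495 mm.
The rigid supports impose zero overall length change; the single axial force P common to all segments must satisfy P Σ Lᵢ/(AᵢEᵢ) = δ_free.
Σ Lᵢ/(AᵢEᵢ) = 600/(190×45×10³) + 825/(1700×30×10³) + 350/(925×195×10³) = 8.829×10⁻⁵ mm/N.
Hence P = δ_free / Σ(L/AE) = 1.495/8.829×10⁻⁵ = 16.94 kN (tensile).
σ_{magnesium alloy} = P / A = 16940 / 190 = 89.14 MPa.

σ ≈ 89.1 MPa (tensile)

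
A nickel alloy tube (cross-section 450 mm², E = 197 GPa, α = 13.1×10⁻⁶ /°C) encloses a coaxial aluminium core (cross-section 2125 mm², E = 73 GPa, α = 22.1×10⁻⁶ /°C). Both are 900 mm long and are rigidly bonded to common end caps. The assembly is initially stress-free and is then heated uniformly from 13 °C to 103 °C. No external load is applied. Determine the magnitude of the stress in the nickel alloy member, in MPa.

Equilibrium of a rigid end plate with no external load gives equal and opposite internal forces ±P in the two members. Since α_{aluminium} > α_{nickel alloy}, heating drives the aluminium into compression and the nickel alloy into tension.
Equating the net (thermal + elastic) strains gives |α₁ − α₂|·ΔT = P·[1/(A₁E₁) + 1/(A₂E₂)].
|α₁ − α₂|·ΔT = 9×10⁻⁶ × 90 = 0.00081.
1/(A₁E₁) + 1/(A₂E₂) = 1/(450×197×10³) + 1/(2125×73×10³) = 1.773×10⁻⁸ N⁻¹.
So P = 0.00081 / 1.773×10⁻⁸ = 45.69 kN.
σ_{nickel alloy} = P/A₁ = 45690/450 = 101.5 MPa, tensile.

σ ≈ 102 MPa (tensile)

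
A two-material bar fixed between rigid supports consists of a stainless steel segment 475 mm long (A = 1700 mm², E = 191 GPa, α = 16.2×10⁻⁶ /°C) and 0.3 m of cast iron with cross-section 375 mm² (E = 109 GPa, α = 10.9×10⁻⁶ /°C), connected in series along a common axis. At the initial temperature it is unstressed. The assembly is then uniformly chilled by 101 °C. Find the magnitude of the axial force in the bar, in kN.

Free thermal contraction of the whole bar: Σ αᵢΔT Lᵢ = 16.2×10⁻⁶×101×475 + 10.9×10⁻⁶×101×300 = 1.107 mm.
The rigid supports impose zero overall length change; the single axial force P common to all segments must satisfy P Σ Lᵢ/(AᵢEᵢ) = δ_free.
The series flexibility is Σ Lᵢ/(AᵢEᵢ) = 475/(1700×191×10³) + 300/(375×109×10³) = 8.802×10⁻⁶ mm/N.
P = 1.107 / 8.802×10⁻⁶ = 125800 N = 125.8 kN, tensile.

P ≈ 126 kN (tensile)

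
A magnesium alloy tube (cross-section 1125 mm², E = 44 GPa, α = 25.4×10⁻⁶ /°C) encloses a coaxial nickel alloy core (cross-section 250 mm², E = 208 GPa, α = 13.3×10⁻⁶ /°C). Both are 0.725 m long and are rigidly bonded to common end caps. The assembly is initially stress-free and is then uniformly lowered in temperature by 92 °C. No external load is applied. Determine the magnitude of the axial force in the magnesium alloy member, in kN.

Both members must finish at the same length. With the larger α, the magnesium alloy tends to over-contract; the plates restrain it, putting the magnesium alloy in tension and the nickel alloy in compression. With no external load the two internal forces are equal and opposite, magnitude P.
Equating the net (thermal + elastic) strains gives |α₁ − α₂|·ΔT = P·[1/(A₁E₁) + 1/(A₂E₂)].
|α₁ − α₂|·ΔT = 12.1×10⁻⁶ × 92 = 0.001113.
1/(A₁E₁) + 1/(A₂E₂) = 1/(1125×44×10³) + 1/(250×208×10³) = 3.943×10⁻⁸ N⁻¹.
So P = 0.001113 / 3.943×10⁻⁸ = 28.23 kN.

P ≈ 28.2 kN (tensile in the magnesium alloy)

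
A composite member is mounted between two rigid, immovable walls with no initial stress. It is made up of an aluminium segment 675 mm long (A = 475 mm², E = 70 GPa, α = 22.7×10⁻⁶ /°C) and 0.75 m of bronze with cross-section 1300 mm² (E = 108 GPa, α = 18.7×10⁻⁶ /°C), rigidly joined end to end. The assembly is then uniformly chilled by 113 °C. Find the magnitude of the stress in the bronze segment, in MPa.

If the supports were absent, the total length change would be Σ αᵢΔT Lᵢ = 22.7×10⁻⁶×113×675 + 18.7×10⁻⁶×113×750 = 3.316 mm.
Since the ends are fixed, an axial force P builds up, equal in every segment, with P · Σ Lᵢ/(AᵢEᵢ) = δ_free.
The series flexibility is Σ Lᵢ/(AᵢEᵢ) = 675/(475×70×10³) + 750/(1300×108×10³) = 2.564×10⁻⁵ mm/N.
Hence P = δ_free / Σ(L/AE) = 3.316/2.564×10⁻⁵ = 129.3 kN (tensile).
σ_{bronze} = P / A = 129300 / 1300 = 99.48 MPa.

σ ≈ 99.5 MPa (tensile)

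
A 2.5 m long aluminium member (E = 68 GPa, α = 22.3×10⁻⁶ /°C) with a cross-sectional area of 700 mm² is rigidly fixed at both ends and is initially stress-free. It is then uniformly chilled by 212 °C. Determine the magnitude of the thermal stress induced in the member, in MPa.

The supports are rigid, so the total axial strain is zero. The restrained thermal strain is ε = αΔT = 22.3×10⁻⁶ × 212 = 4727.6×10⁻⁶.
Hence σ = E·αΔT = 68×10³ × 4727.6×10⁻⁶ = 321.5 MPa, tensile.

σ ≈ 321 MPa (tensile)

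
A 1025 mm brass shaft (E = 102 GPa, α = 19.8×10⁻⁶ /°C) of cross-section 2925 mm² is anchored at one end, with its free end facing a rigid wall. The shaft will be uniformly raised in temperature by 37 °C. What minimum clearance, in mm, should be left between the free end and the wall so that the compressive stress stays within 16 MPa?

g ≈ 0.59 mm

With no wall the shaft would lengthen by αΔT L = 19.8×10⁻⁶ × 37 × 1025 = 0.7509 mm.
A stress of 16 MPa corresponds to the wall pushing the shaft back by σL/E = 16×1025/(102×10³) = 0.1608 mm.
So the gap has to take up the difference, g_min = δ_free − σL/E = 0.7509 − 0.1608 = 0.5901 mm.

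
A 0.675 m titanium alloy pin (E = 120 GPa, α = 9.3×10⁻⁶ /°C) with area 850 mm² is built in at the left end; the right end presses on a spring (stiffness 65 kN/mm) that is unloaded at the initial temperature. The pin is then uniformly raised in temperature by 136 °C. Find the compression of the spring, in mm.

The unrestrained thermal change is αΔT L = 9.3×10⁻⁶ × 136 × 675 = 0.8537 mm.
Let P be the compressive force at the spring. The pin shortens elastically by PL/(AE) and the spring compresses by P/k; together these equal δ_free.
P [ L/(AE) + 1/k ] = δ_free → P [ 675/(850×120×10³) + 1/(65×10³) ] = 0.8537.
P = 0.8537 / 2.2×10⁻⁵ = 38800 N.
Spring compression = P/k = 38800/(65×10³) = 0.597 mm.

δ ≈ 0.597 mm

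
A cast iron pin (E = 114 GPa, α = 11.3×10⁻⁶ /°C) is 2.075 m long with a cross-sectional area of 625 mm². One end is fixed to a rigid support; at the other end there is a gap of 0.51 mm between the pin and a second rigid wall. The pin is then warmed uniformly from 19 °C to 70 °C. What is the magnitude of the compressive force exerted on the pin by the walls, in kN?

Free thermal elongation = αΔT L = 11.3×10⁻⁶ × 51 × 2075 = 1.196 mm.
This exceeds the 0.51 mm gap, so the wall pushes back. The portion of expansion that must be recovered elastically is δ_free − gap = 1.196 − 0.51 = 0.6858 mm.
So σ = E(δ_free − g)/L = 114×10³ × 0.6858/2075 = 37.68 MPa.
P = σA = 37.68 × 625 = 23.55 kN.

P ≈ 23.5 kN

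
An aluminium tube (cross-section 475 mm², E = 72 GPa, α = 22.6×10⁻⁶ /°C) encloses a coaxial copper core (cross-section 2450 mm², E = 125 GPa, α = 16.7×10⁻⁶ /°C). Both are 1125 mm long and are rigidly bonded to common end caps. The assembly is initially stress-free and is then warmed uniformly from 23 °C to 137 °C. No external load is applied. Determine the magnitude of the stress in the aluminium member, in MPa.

σ ≈ 43.6 MPa (compressive)

Equilibrium of a rigid end plate with no external load gives equal and opposite internal forces ±P in the two members. Since α_{aluminium} > α_{copper}, heating drives the aluminium into compression and the copper into tension.
Equating the net (thermal + elastic) strains gives |α₁ − α₂|·ΔT = P·[1/(A₁E₁) + 1/(A₂E₂)].
|α₁ − α₂|·ΔT = 5.9×10⁻⁶ × 114 = 0.0006726.
1/(A₁E₁) + 1/(A₂E₂) = 1/(475×72×10³) + 1/(2450×125×10³) = 3.251×10⁻⁸ N⁻¹.
So P = 0.0006726 / 3.251×10⁻⁸ = 20.69 kN.
σ_{aluminium} = P/A₁ = 20690/475 = 43.56 MPa, compressive.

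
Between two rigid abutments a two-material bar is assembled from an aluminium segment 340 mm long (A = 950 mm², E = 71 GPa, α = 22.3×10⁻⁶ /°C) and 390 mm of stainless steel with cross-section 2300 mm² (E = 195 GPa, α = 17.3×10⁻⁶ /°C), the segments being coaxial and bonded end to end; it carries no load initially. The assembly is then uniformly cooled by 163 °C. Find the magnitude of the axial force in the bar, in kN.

If the supports were absent, the total length change would be Σ αᵢΔT Lᵢ = 22.3×10⁻⁶×163×340 + 17.3×10⁻⁶×163×390 = 2.336 mm.
Since the ends are fixed, an axial force P builds up, equal in every segment, with P · Σ Lᵢ/(AᵢEᵢ) = δ_free.
The series flexibility is Σ Lᵢ/(AᵢEᵢ) = 340/(950×71×10³) + 390/(2300×195×10³) = 5.91×10⁻⁶ mm/N.
P = 2.336 / 5.91×10⁻⁶ = 395200 N = 395.2 kN, tensile.

P ≈ 395 kN (tensile)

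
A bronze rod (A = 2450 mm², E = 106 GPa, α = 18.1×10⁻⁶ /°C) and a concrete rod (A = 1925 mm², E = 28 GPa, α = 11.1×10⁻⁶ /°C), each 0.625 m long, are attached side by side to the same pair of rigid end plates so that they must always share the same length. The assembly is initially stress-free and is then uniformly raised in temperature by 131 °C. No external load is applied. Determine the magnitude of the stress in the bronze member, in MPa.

σ ≈ 16.7 MPa (compressive)

Equilibrium of a rigid end plate with no external load gives equal and opposite internal forces ±P in the two members. Since α_{bronze} > α_{concrete}, heating drives the bronze into compression and the concrete into tension.
Compatibility of the two members (thermal + elastic change equal): (α₁ − α₂)ΔT = P·[1/(A₁E₁) + 1/(A₂E₂)].
|α₁ − α₂|·ΔT = 7×10⁻⁶ × 131 = 0.000917.
1/(A₁E₁) + 1/(A₂E₂) = 1/(2450×106×10³) + 1/(1925×28×10³) = 2.24×10⁻⁸ N⁻¹.
P = 0.000917 / 2.24×10⁻⁸ = 40930 N = 40.93 kN.
σ_{bronze} = P/A₁ = 40930/2450 = 16.71 MPa, compressive.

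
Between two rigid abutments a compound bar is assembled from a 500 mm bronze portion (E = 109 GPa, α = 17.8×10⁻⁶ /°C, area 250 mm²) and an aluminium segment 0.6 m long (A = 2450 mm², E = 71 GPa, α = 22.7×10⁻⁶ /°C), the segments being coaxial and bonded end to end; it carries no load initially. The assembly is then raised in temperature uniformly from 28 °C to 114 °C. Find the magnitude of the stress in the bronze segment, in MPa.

If the supports were absent, the total length change would be Σ αᵢΔT Lᵢ = 17.8×10⁻⁶×86×500 + 22.7×10⁻⁶×86×600 = 1.937 mm.
Since the ends are fixed, an axial force P builds up, equal in every segment, with P · Σ Lᵢ/(AᵢEᵢ) = δ_free.
The series flexibility is Σ Lᵢ/(AᵢEᵢ) = 500/(250×109×10³) + 600/(2450×71×10³) = 2.18×10⁻⁵ mm/N.
So P = 1.937 / 2.18×10⁻⁵ = 88.85 kN, compressive.
σ_{bronze} = P / A = 88850 / 250 = 355.4 MPa.

σ ≈ 355 MPa (compressive)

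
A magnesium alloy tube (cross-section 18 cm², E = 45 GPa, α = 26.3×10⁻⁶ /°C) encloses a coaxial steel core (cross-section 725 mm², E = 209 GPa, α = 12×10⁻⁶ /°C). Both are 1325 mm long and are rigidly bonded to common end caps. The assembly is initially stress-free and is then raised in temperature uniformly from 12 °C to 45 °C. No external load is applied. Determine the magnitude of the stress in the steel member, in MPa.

The magnesium alloy has the larger α, so on heating it would change length more than the steel if both were free. The rigid plates force a common final length, so the magnesium alloy is put into compression and the steel into tension, with equal and opposite forces P (no external load).
Setting the final lengths equal and cancelling L: (α₁ − α₂)ΔT = P/(A₁E₁) + P/(A₂E₂).
|α₁ − α₂|·ΔT = 14.3×10⁻⁶ × 33 = 0.0004719.
1/(A₁E₁) + 1/(A₂E₂) = 1/(1800×45×10³) + 1/(725×209×10³) = 1.895×10⁻⁸ N⁻¹.
P = 0.0004719 / 1.895×10⁻⁸ = 24910 N = 24.91 kN.
σ_{steel} = P/A₂ = 24910/725 = 34.36 MPa, tensile.

σ ≈ 34.4 MPa (tensile)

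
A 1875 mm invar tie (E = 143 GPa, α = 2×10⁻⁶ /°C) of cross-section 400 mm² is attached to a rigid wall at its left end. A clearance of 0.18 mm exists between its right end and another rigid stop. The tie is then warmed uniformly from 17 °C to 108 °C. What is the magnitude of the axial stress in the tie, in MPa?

σ ≈ 12.3 MPa (compressive)

If the wall were absent the tie would grow by αΔT L = 2×10⁻⁶ × 91 × 1875 = 0.3412 mm.
After closing the 0.18 mm clearance, 0.3412 − 0.18 = 0.1612 mm of expansion remains to be suppressed by the wall.
That suppressed elongation corresponds to σ = E·Δ/L = 143×10³ × 0.1612/1875 = 12.3 MPa.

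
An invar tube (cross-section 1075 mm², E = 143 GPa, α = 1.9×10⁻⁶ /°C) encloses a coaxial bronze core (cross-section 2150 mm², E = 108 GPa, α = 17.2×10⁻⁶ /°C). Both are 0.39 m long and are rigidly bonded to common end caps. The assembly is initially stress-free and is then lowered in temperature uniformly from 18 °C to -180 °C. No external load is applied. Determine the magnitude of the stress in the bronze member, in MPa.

Both members must finish at the same length. With the larger α, the bronze tends to over-contract; the plates restrain it, putting the bronze in tension and the invar in compression. With no external load the two internal forces are equal and opposite, magnitude P.
Equating the net (thermal + elastic) strains gives |α₁ − α₂|·ΔT = P·[1/(A₁E₁) + 1/(A₂E₂)].
|α₁ − α₂|·ΔT = 15.3×10⁻⁶ × 198 = 0.003029.
1/(A₁E₁) + 1/(A₂E₂) = 1/(1075×143×10³) + 1/(2150×108×10³) = 1.081×10⁻⁸ N⁻¹.
So P = 0.003029 / 1.081×10⁻⁸ = 280.2 kN.
σ_{bronze} = P/A₂ = 280200/2150 = 130.3 MPa, tensile.

σ ≈ 130 MPa (tensile)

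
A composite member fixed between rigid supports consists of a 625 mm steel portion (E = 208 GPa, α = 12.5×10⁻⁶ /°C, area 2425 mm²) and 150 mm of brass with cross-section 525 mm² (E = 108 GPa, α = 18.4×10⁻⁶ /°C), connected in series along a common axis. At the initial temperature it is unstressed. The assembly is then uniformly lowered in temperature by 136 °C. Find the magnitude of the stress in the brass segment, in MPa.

σ ≈ 705 MPa (tensile)

With the walls removed the bar would change length by δ_free = Σ αᵢΔT Lᵢ = 12.5×10⁻⁶×136×625 + 18.4×10⁻⁶×136×150 = 1.438 mm.
The walls prevent any net length change, so an axial force P (same in every segment) develops. Compatibility: P · Σ Lᵢ/(AᵢEᵢ) = δ_free.
Σ Lᵢ/(AᵢEᵢ) = 625/(2425×208×10³) + 150/(525×108×10³) = 3.885×10⁻⁶ mm/N.
P = 1.438 / 3.885×10⁻⁶ = 370100 N = 370.1 kN, tensile.
σ_{brass} = P / A = 370100 / 525 = 705 MPa.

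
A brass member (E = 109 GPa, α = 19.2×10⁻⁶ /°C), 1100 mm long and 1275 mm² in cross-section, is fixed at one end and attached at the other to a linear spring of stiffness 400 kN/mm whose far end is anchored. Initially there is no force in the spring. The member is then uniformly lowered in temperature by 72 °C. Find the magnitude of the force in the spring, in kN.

P ≈ 146 kN

The unrestrained thermal change is αΔT L = 19.2×10⁻⁶ × 72 × 1100 = 1.521 mm.
With a force P in the spring, the elastic change of the member is PL/(AE) and that of the spring is P/k; compatibility requires their sum to equal δ_free.
P [ L/(AE) + 1/k ] = δ_free → P [ 1100/(1275×109×10³) + 1/(400×10³) ] = 1.521.
P = 1.521 / 1.042×10⁻⁵ = 146000 N.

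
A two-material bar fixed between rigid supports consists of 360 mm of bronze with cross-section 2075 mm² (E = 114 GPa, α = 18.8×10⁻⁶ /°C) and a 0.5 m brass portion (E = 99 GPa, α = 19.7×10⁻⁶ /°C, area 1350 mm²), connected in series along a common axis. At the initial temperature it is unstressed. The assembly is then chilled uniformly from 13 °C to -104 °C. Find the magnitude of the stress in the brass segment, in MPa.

Free thermal contraction of the whole bar: Σ αᵢΔT Lᵢ = 18.8×10⁻⁶×117×360 + 19.7×10⁻⁶×117×500 = 1.944 mm.
The walls prevent any net length change, so an axial force P (same in every segment) develops. Compatibility: P · Σ Lᵢ/(AᵢEᵢ) = δ_free.
The series flexibility is Σ Lᵢ/(AᵢEᵢ) = 360/(2075×114×10³) + 500/(1350×99×10³) = 5.263×10⁻⁶ mm/N.
Hence P = δ_free / Σ(L/AE) = 1.944/5.263×10⁻⁶ = 369.4 kN (tensile).
σ_{brass} = P / A = 369400 / 1350 = 273.7 MPa.

σ ≈ 274 MPa (tensile)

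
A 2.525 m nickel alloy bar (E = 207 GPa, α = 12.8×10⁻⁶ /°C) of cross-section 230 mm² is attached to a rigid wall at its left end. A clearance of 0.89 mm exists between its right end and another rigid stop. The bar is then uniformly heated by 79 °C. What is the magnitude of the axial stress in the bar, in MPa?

Unrestrained expansion: δ_free = αΔT L = 12.8×10⁻⁶ × 79 × 2525 = 2.553 mm.
The gap closes (δ_free > 0.89 mm) and the wall then resists a further 2.553 − 0.89 = 1.663 mm of expansion.
Compatibility: PL/(AE) = 1.663 mm, so σ = P/A = E × (1.663/2525) = 136.4 MPa.

σ ≈ 136 MPa (compressive)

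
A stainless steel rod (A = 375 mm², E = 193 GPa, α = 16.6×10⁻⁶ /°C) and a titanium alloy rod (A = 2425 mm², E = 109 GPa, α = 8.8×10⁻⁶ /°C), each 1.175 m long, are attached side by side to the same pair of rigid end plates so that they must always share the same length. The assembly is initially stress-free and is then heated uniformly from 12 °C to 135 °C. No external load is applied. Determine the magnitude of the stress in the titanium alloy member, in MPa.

Equilibrium of a rigid end plate with no external load gives equal and opposite internal forces ±P in the two members. Since α_{stainless steel} > α_{titanium alloy}, heating drives the stainless steel into compression and the titanium alloy into tension.
Compatibility of the two members (thermal + elastic change equal): (α₁ − α₂)ΔT = P·[1/(A₁E₁) + 1/(A₂E₂)].
|α₁ − α₂|·ΔT = 7.8×10⁻⁶ × 123 = 0.0009594.
1/(A₁E₁) + 1/(A₂E₂) = 1/(375×193×10³) + 1/(2425×109×10³) = 1.76×10⁻⁸ N⁻¹.
P = 0.0009594 / 1.76×10⁻⁸ = 54510 N = 54.51 kN.
σ_{titanium alloy} = P/A₂ = 54510/2425 = 22.48 MPa, tensile.

σ ≈ 22.5 MPa (tensile)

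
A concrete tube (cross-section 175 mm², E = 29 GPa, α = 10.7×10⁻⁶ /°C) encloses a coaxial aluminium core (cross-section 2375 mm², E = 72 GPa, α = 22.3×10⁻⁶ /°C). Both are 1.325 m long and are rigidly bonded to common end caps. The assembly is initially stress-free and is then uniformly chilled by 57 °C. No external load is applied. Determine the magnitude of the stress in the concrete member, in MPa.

Equilibrium of a rigid end plate with no external load gives equal and opposite internal forces ±P in the two members. Since α_{aluminium} > α_{concrete}, cooling drives the aluminium into tension and the concrete into compression.
Compatibility of the two members (thermal + elastic change equal): (α₁ − α₂)ΔT = P·[1/(A₁E₁) + 1/(A₂E₂)].
|α₁ − α₂|·ΔT = 11.6×10⁻⁶ × 57 = 0.0006612.
1/(A₁E₁) + 1/(A₂E₂) = 1/(175×29×10³) + 1/(2375×72×10³) = 2.029×10⁻⁷ N⁻¹.
So P = 0.0006612 / 2.029×10⁻⁷ = 3.259 kN.
σ_{concrete} = P/A₁ = 3259/175 = 18.62 MPa, compressive.

σ ≈ 18.6 MPa (compressive)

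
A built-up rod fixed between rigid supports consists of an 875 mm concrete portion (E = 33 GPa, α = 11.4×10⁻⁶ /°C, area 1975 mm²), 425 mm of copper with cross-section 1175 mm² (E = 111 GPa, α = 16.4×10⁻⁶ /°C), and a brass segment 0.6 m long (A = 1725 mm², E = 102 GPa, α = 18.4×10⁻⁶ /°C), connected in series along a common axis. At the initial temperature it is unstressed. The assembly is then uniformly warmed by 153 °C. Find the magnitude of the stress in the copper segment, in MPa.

Free thermal expansion of the whole bar: Σ αᵢΔT Lᵢ = 11.4×10⁻⁶×153×875 + 16.4×10⁻⁶×153×425 + 18.4×10⁻⁶×153×600 = 4.282 mm.
The walls prevent any net length change, so an axial force P (same in every segment) develops. Compatibility: P · Σ Lᵢ/(AᵢEᵢ) = δ_free.
The series flexibility is Σ Lᵢ/(AᵢEᵢ) = 875/(1975×33×10³) + 425/(1175×111×10³) + 600/(1725×102×10³) = 2.009×10⁻⁵ mm/N.
Hence P = δ_free / Σ(L/AE) = 4.282/2.009×10⁻⁵ = 213.1 kN (compressive).
σ_{copper} = P / A = 213100 / 1175 = 181.3 MPa.

σ ≈ 181 MPa (compressive)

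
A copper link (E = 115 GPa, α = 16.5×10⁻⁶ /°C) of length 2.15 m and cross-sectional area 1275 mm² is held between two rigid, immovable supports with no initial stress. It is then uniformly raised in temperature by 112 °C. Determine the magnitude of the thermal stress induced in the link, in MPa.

σ ≈ 213 MPa (compressive)

The supports are rigid, so the total axial strain is zero. The restrained thermal strain is ε = αΔT = 16.5×10⁻⁶ × 112 = 1848×10⁻⁶.
The stress required to suppress this strain is σ = Eε = 115×10³ × 1848×10⁻⁶ = 212.5 MPa, compressive since the link is trying to expand.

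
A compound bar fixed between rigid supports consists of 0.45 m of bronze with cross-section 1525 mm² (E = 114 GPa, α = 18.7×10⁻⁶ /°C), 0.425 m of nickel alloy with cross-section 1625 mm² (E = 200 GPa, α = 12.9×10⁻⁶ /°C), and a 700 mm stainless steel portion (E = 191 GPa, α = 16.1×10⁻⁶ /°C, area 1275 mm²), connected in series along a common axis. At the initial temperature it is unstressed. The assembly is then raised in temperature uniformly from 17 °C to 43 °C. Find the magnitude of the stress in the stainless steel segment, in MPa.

σ ≈ 75.8 MPa (compressive)

If the supports were absent, the total length change would be Σ αᵢΔT Lᵢ = 18.7×10⁻⁶×26×450 + 12.9×10⁻⁶×26×425 + 16.1×10⁻⁶×26×700 = 0.6544 mm.
The rigid supports impose zero overall length change; the single axial force P common to all segments must satisfy P Σ Lᵢ/(AᵢEᵢ) = δ_free.
The series flexibility is Σ Lᵢ/(AᵢEᵢ) = 450/(1525×114×10³) + 425/(1625×200×10³) + 700/(1275×191×10³) = 6.771×10⁻⁶ mm/N.
P = 0.6544 / 6.771×10⁻⁶ = 96650 N = 96.65 kN, compressive.
σ_{stainless steel} = P / A = 96650 / 1275 = 75.8 MPa.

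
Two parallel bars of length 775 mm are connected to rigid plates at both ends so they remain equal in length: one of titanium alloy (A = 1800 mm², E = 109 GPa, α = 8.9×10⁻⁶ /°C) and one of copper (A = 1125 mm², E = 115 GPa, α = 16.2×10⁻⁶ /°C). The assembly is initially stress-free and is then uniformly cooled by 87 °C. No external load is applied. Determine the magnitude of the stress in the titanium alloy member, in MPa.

σ ≈ 27.5 MPa (compressive)

Equilibrium of a rigid end plate with no external load gives equal and opposite internal forces ±P in the two members. Since α_{copper} > α_{titanium alloy}, cooling drives the copper into tension and the titanium alloy into compression.
Equating the net (thermal + elastic) strains gives |α₁ − α₂|·ΔT = P·[1/(A₁E₁) + 1/(A₂E₂)].
|α₁ − α₂|·ΔT = 7.3×10⁻⁶ × 87 = 0.0006351.
1/(A₁E₁) + 1/(A₂E₂) = 1/(1800×109×10³) + 1/(1125×115×10³) = 1.283×10⁻⁸ N⁻¹.
P = 0.0006351 / 1.283×10⁻⁸ = 49520 N = 49.52 kN.
σ_{titanium alloy} = P/A₁ = 49520/1800 = 27.51 MPa, compressive.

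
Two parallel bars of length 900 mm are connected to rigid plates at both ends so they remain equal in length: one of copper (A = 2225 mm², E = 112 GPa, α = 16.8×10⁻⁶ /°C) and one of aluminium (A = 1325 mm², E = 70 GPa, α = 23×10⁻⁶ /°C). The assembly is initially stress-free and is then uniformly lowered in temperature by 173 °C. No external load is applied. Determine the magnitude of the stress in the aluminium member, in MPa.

σ ≈ 54.7 MPa (tensile)

The aluminium has the larger α, so on cooling it would change length more than the copper if both were free. The rigid plates force a common final length, so the aluminium is put into tension and the copper into compression, with equal and opposite forces P (no external load).
Equating the net (thermal + elastic) strains gives |α₁ − α₂|·ΔT = P·[1/(A₁E₁) + 1/(A₂E₂)].
|α₁ − α₂|·ΔT = 6.2×10⁻⁶ × 173 = 0.001073.
1/(A₁E₁) + 1/(A₂E₂) = 1/(2225×112×10³) + 1/(1325×70×10³) = 1.479×10⁻⁸ N⁻¹.
So P = 0.001073 / 1.479×10⁻⁸ = 72.5 kN.
σ_{aluminium} = P/A₂ = 72500/1325 = 54.72 MPa, tensile.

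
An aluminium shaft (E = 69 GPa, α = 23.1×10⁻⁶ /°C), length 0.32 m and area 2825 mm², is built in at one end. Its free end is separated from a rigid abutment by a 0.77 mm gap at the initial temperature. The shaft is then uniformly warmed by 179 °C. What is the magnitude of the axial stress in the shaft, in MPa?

Free thermal elongation = αΔT L = 23.1×10⁻⁶ × 179 × 320 = 1.323 mm.
The gap closes (δ_free > 0.77 mm) and the wall then resists a further 1.323 − 0.77 = 0.5532 mm of expansion.
Compatibility: PL/(AE) = 0.5532 mm, so σ = P/A = E × (0.5532/320) = 119.3 MPa.

σ ≈ 119 MPa (compressive)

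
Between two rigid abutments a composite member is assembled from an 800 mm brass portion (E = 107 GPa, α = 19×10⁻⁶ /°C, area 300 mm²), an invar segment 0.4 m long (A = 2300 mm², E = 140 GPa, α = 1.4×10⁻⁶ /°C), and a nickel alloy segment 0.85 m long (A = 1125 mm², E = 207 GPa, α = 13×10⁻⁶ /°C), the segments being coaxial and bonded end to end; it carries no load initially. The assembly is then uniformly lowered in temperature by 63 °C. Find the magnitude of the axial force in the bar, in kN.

P ≈ 56.7 kN (tensile)

Free thermal contraction of the whole bar: Σ αᵢΔT Lᵢ = 19×10⁻⁶×63×800 + 1.4×10⁻⁶×63×400 + 13×10⁻⁶×63×850 = 1.689 mm.
The walls prevent any net length change, so an axial force P (same in every segment) develops. Compatibility: P · Σ Lᵢ/(AᵢEᵢ) = δ_free.
Σ Lᵢ/(AᵢEᵢ) = 800/(300×107×10³) + 400/(2300×140×10³) + 850/(1125×207×10³) = 2.981×10⁻⁵ mm/N.
Hence P = δ_free / Σ(L/AE) = 1.689/2.981×10⁻⁵ = 56.65 kN (tensile).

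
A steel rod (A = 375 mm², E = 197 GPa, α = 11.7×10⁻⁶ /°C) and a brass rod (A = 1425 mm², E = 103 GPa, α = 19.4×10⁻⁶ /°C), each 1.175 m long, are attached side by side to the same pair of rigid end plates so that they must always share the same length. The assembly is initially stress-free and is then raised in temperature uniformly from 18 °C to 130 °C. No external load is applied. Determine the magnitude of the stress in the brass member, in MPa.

σ ≈ 29.7 MPa (compressive)

The brass has the larger α, so on heating it would change length more than the steel if both were free. The rigid plates force a common final length, so the brass is put into compression and the steel into tension, with equal and opposite forces P (no external load).
Compatibility of the two members (thermal + elastic change equal): (α₁ − α₂)ΔT = P·[1/(A₁E₁) + 1/(A₂E₂)].
|α₁ − α₂|·ΔT = 7.7×10⁻⁶ × 112 = 0.0008624.
1/(A₁E₁) + 1/(A₂E₂) = 1/(375×197×10³) + 1/(1425×103×10³) = 2.035×10⁻⁸ N⁻¹.
So P = 0.0008624 / 2.035×10⁻⁸ = 42.38 kN.
σ_{brass} = P/A₂ = 42380/1425 = 29.74 MPa, compressive.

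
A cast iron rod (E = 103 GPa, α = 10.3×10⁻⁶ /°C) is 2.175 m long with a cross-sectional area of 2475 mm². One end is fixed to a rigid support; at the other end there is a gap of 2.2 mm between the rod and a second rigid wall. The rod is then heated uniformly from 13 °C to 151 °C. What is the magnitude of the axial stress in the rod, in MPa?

σ ≈ 42.2 MPa (compressive)

Free thermal elongation = αΔT L = 10.3×10⁻⁶ × 138 × 2175 = 3.092 mm.
After closing the 2.2 mm clearance, 3.092 − 2.2 = 0.8915 mm of expansion remains to be suppressed by the wall.
Compatibility: PL/(AE) = 0.8915 mm, so σ = P/A = E × (0.8915/2175) = 42.22 MPa.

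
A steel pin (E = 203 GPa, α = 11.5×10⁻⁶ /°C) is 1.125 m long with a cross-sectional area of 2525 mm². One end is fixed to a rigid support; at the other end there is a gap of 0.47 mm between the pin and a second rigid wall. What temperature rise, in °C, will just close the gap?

Contact occurs when the free expansion equals the gap: αΔT L = 0.47 mm.
So ΔT = g/(αL) = 0.47/(11.5×10⁻⁶ × 1125) = 36.33 °C.

ΔT ≈ 36.3 °C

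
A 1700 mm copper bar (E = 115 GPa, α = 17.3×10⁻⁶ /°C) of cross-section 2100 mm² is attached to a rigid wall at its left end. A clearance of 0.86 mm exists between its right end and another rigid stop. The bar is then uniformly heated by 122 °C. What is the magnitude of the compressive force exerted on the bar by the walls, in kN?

Free thermal elongation = αΔT L = 17.3×10⁻⁶ × 122 × 1700 = 3.588 mm.
This exceeds the 0.86 mm gap, so the wall pushes back. The portion of expansion that must be recovered elastically is δ_free − gap = 3.588 − 0.86 = 2.728 mm.
That suppressed elongation corresponds to σ = E·Δ/L = 115×10³ × 2.728/1700 = 184.5 MPa.
Force on the wall = σA = 184.5 × 2100 mm² = 387.5 kN.

P ≈ 388 kN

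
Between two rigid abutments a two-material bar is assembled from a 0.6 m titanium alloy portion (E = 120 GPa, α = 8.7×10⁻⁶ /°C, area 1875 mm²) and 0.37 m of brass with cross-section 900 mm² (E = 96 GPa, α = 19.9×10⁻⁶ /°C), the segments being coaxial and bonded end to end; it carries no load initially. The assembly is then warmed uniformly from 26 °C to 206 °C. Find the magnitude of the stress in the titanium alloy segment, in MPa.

σ ≈ 174 MPa (compressive)

Free thermal expansion of the whole bar: Σ αᵢΔT Lᵢ = 8.7×10⁻⁶×180×600 + 19.9×10⁻⁶×180×370 = 2.265 mm.
The walls prevent any net length change, so an axial force P (same in every segment) develops. Compatibility: P · Σ Lᵢ/(AᵢEᵢ) = δ_free.
Σ Lᵢ/(AᵢEᵢ) = 600/(1875×120×10³) + 370/(900×96×10³) = 6.949×10⁻⁶ mm/N.
So P = 2.265 / 6.949×10⁻⁶ = 325.9 kN, compressive.
σ_{titanium alloy} = P / A = 325900 / 1875 = 173.8 MPa.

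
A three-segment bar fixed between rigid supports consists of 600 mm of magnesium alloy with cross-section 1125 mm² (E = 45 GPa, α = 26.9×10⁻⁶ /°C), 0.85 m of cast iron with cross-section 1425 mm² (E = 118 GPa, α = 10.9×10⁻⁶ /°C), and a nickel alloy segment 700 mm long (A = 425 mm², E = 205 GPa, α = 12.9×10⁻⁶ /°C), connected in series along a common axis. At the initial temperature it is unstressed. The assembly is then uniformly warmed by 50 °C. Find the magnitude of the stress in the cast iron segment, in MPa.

With the walls removed the bar would change length by δ_free = Σ αᵢΔT Lᵢ = 26.9×10⁻⁶×50×600 + 10.9×10⁻⁶×50×850 + 12.9×10⁻⁶×50×700 = 1.722 mm.
Since the ends are fixed, an axial force P builds up, equal in every segment, with P · Σ Lᵢ/(AᵢEᵢ) = δ_free.
Σ Lᵢ/(AᵢEᵢ) = 600/(1125×45×10³) + 850/(1425×118×10³) + 700/(425×205×10³) = 2.494×10⁻⁵ mm/N.
P = 1.722 / 2.494×10⁻⁵ = 69030 N = 69.03 kN, compressive.
σ_{cast iron} = P / A = 69030 / 1425 = 48.44 MPa.

σ ≈ 48.4 MPa (compressive)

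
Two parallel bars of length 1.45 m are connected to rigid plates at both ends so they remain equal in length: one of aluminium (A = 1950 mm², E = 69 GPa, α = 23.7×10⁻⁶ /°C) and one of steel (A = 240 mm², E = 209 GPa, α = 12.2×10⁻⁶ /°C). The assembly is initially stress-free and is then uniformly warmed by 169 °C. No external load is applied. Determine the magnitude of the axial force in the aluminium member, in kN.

The aluminium has the larger α, so on heating it would change length more than the steel if both were free. The rigid plates force a common final length, so the aluminium is put into compression and the steel into tension, with equal and opposite forces P (no external load).
Compatibility of the two members (thermal + elastic change equal): (α₁ − α₂)ΔT = P·[1/(A₁E₁) + 1/(A₂E₂)].
|α₁ − α₂|·ΔT = 11.5×10⁻⁶ × 169 = 0.001943.
1/(A₁E₁) + 1/(A₂E₂) = 1/(1950×69×10³) + 1/(240×209×10³) = 2.737×10⁻⁸ N⁻¹.
So P = 0.001943 / 2.737×10⁻⁸ = 71.01 kN.

P ≈ 71 kN (compressive in the aluminium)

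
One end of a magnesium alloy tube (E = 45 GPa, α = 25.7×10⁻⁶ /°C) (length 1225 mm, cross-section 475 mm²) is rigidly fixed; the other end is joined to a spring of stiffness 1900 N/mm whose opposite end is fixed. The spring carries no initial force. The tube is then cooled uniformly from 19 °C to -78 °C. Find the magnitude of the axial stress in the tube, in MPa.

Free thermal contraction: δ_free = αΔT L = 25.7×10⁻⁶ × 97 × 1225 = 3.054 mm.
With a force P in the spring, the elastic change of the tube is PL/(AE) and that of the spring is P/k; compatibility requires their sum to equal δ_free.
So P = δ_free / [L/(AE) + 1/k] = 3.054 / [ 1225/(475×45×10³) + 1/(1900) ].
P = 3.054 / 0.0005836 = 5232 N.
σ = P/A = 5232/475 = 11.02 MPa.

σ ≈ 11 MPa (tensile)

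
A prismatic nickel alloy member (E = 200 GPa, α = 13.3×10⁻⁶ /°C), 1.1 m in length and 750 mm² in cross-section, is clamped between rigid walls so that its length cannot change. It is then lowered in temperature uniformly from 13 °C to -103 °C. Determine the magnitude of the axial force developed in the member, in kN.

P ≈ 231 kN (tensile)

The ends cannot move, so σ = EαΔT = 200×10³ × 13.3×10⁻⁶ × 116 = 308.6 MPa.
Then P = σA = 308.6 × 750 mm² = 231.4 kN, tensile.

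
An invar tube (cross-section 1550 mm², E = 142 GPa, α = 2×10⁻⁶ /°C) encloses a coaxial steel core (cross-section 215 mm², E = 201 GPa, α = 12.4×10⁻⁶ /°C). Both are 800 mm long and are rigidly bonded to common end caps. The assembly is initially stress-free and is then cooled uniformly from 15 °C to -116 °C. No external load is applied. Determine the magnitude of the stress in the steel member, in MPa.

Equilibrium of a rigid end plate with no external load gives equal and opposite internal forces ±P in the two members. Since α_{steel} > α_{invar}, cooling drives the steel into tension and the invar into compression.
Compatibility of the two members (thermal + elastic change equal): (α₁ − α₂)ΔT = P·[1/(A₁E₁) + 1/(A₂E₂)].
|α₁ − α₂|·ΔT = 10.4×10⁻⁶ × 131 = 0.001362.
1/(A₁E₁) + 1/(A₂E₂) = 1/(1550×142×10³) + 1/(215×201×10³) = 2.768×10⁻⁸ N⁻¹.
So P = 0.001362 / 2.768×10⁻⁸ = 49.21 kN.
σ_{steel} = P/A₂ = 49210/215 = 228.9 MPa, tensile.

σ ≈ 229 MPa (tensile)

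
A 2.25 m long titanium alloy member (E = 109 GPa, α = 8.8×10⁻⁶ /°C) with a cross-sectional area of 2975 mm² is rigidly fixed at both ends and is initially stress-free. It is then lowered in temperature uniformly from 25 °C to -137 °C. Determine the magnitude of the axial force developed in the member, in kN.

The ends cannot move, so σ = EαΔT = 109×10³ × 8.8×10⁻⁶ × 162 = 155.4 MPa.
Then P = σA = 155.4 × 2975 mm² = 462.3 kN, tensile.

P ≈ 462 kN (tensile)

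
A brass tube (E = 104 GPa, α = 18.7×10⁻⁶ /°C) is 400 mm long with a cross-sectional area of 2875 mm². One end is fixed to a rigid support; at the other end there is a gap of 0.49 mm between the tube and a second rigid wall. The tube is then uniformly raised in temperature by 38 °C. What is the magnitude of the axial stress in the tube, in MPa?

Free thermal elongation = αΔT L = 18.7×10⁻⁶ × 38 × 400 = 0.2842 mm.
Since δ_free = 0.284 mm is less than the 0.49 mm gap, the tube never touches the wall. No axial force develops.

σ ≈ 0 MPa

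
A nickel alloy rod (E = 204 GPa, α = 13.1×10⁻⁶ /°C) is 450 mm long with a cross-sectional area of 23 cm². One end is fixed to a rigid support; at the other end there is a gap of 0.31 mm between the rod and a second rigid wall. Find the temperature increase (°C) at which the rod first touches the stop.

Contact occurs when the free expansion equals the gap: αΔT L = 0.31 mm.
ΔT = 0.31 / (13.1×10⁻⁶ × 450) = 52.59 °C.

ΔT ≈ 52.6 °C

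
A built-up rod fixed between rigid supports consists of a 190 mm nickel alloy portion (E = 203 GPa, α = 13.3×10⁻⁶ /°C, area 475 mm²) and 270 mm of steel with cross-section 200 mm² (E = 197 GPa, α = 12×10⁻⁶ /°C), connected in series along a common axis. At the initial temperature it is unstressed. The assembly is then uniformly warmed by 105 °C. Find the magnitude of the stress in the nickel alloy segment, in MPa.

σ ≈ 144 MPa (compressive)

With the walls removed the bar would change length by δ_free = Σ αᵢΔT Lᵢ = 13.3×10⁻⁶×105×190 + 12×10⁻⁶×105×270 = 0.6055 mm.
Since the ends are fixed, an axial force P builds up, equal in every segment, with P · Σ Lᵢ/(AᵢEᵢ) = δ_free.
The series flexibility is Σ Lᵢ/(AᵢEᵢ) = 190/(475×203×10³) + 270/(200×197×10³) = 8.823×10⁻⁶ mm/N.
Hence P = δ_free / Σ(L/AE) = 0.6055/8.823×10⁻⁶ = 68.63 kN (compressive).
σ_{nickel alloy} = P / A = 68630 / 475 = 144.5 MPa.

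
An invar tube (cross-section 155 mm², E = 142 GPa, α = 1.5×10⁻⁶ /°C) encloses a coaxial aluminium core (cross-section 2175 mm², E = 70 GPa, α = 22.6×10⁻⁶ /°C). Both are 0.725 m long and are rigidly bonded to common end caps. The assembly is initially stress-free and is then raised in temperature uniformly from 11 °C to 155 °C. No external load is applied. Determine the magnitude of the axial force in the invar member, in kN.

The aluminium has the larger α, so on heating it would change length more than the invar if both were free. The rigid plates force a common final length, so the aluminium is put into compression and the invar into tension, with equal and opposite forces P (no external load).
Setting the final lengths equal and cancelling L: (α₁ − α₂)ΔT = P/(A₁E₁) + P/(A₂E₂).
|α₁ − α₂|·ΔT = 21.1×10⁻⁶ × 144 = 0.003038.
1/(A₁E₁) + 1/(A₂E₂) = 1/(155×142×10³) + 1/(2175×70×10³) = 5.2×10⁻⁸ N⁻¹.
P = 0.003038 / 5.2×10⁻⁸ = 58430 N = 58.43 kN.

P ≈ 58.4 kN (tensile in the invar)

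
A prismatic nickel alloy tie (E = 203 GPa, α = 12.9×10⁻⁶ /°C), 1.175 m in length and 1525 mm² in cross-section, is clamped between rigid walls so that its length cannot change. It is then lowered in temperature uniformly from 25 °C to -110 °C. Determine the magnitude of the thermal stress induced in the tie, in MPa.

With length fixed, the mechanical strain must cancel the thermal strain αΔT = 12.9×10⁻⁶ × 135 = 1741.5×10⁻⁶.
σ = EαΔT = 203×10³ × 12.9×10⁻⁶ × 135 = 353.5 MPa (tensile; the tie is trying to contract).

σ ≈ 354 MPa (tensile)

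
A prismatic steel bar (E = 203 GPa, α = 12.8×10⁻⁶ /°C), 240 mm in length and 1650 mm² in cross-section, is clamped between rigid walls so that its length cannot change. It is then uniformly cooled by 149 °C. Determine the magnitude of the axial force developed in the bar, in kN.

Full restraint means ε = 0, so the stress is σ = EαΔT = 203×10³ × 12.8×10⁻⁶ × 149 = 387.2 MPa.
P = AEαΔT = 1650 × 203×10³ × 12.8×10⁻⁶ × 149 = 638.8 kN (tensile).

P ≈ 639 kN (tensile)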